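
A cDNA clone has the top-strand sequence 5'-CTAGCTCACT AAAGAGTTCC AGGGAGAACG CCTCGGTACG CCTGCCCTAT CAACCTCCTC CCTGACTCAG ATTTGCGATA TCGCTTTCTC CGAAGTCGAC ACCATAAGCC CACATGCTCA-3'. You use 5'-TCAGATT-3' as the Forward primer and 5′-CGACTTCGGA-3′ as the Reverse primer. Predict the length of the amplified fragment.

The forward primer matches the template at positions 67–73.
Taking the reverse complement of CGACTTCGGA gives TCCGAAGTCG, found at positions 89–98 on the template; the primer anneals here to the top strand with its 3' end pointing upstream.
Product length = (reverse-primer end) − (forward-primer start) + 1 = 98 − 67 + 1 = 32 bp.

32 bp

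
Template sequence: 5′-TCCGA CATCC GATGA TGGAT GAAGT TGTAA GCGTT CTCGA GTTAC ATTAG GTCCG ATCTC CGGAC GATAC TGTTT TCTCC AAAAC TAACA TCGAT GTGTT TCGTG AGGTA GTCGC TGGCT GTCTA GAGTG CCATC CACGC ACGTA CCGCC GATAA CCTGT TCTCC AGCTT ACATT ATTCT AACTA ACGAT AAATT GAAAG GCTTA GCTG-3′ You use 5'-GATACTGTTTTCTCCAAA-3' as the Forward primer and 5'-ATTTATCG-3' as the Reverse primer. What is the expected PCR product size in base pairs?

The forward primer matches the template at positions 66–83.
Taking the reverse complement of ATTTATCG gives CGATAAAT, found at positions 187–194 on the template; the primer anneals here to the top strand with its 3' end pointing upstream.
Product length = (reverse-primer end) − (forward-primer start) + 1 = 194 − 66 + 1 = 129 bp.

129 bp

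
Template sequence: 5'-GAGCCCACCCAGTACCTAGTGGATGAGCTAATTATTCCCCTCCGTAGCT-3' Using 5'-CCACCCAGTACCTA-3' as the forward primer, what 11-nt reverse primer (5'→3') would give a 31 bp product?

5'-ATAATTAGCTC-3'

The forward primer binds at positions 5–18, so a 31 bp product ends at position 5 + 31 − 1 = 35.
The reverse primer anneals to the top strand over positions 25–35, i.e. to GAGCTAATTAT.
Its sequence written 5'→3' is the reverse complement: ATAATTAGCTC.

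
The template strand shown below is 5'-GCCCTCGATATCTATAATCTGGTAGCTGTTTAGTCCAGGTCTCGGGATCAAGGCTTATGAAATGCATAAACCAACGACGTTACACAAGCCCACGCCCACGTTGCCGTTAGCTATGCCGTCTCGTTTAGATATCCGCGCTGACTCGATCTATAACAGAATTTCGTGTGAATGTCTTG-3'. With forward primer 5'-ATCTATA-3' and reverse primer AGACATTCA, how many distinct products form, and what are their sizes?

Two products: 165 bp, 29 bp

The forward primer ATCTATA matches the top strand at positions 10–16, 146–152.
The reverse primer's reverse complement is TGAATGTCT, matching at positions 166–174.
Each forward site pairs with the reverse site to give a product ending at position 174: sizes 165, 29 bp.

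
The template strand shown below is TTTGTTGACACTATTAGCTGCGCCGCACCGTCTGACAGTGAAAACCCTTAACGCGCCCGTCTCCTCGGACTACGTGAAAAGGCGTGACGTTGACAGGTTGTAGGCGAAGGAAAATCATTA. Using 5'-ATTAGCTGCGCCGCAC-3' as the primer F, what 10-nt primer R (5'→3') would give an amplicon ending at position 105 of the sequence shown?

The forward primer binds at positions 13–28; the product's 3' end on the top strand is position 105.
The reverse primer anneals to the top strand over positions 96–105, i.e. to GGTTGTAGGC.
Its sequence written 5'→3' is the reverse complement: GCCTACAACC.

5'-GCCTACAACC-3'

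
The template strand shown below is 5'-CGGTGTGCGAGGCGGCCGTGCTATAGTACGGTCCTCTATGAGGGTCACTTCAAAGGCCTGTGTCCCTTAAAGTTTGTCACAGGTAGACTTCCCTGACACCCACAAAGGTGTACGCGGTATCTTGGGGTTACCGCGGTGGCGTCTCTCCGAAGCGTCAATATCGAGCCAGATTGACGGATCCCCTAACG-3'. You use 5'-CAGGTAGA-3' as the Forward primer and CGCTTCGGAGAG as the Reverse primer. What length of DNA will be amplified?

Forward primer CAGGTAGA is found on the top strand at positions 80–87.
The reverse primer's reverse complement is CTCTCCGAAGCG, which matches the template at positions 143–154.
Product length = (reverse-primer end) − (forward-primer start) + 1 = 154 − 80 + 1 = 75 bp.

75 bp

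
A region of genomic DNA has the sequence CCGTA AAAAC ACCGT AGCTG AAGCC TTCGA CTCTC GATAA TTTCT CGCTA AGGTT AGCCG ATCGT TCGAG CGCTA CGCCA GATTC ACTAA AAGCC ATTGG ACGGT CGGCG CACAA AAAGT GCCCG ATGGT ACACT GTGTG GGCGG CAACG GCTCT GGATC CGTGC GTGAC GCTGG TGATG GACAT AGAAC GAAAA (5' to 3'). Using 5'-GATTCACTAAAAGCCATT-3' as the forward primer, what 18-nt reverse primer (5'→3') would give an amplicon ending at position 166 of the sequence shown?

5'-CGCACGGATCCAGAGCCG-3'

The forward primer binds at positions 81–98; the product's 3' end on the top strand is position 166.
The reverse primer anneals to the top strand over positions 149–166, i.e. to CGGCTCTGGATCCGTGCG.
Its sequence written 5'→3' is the reverse complement: CGCACGGATCCAGAGCCG.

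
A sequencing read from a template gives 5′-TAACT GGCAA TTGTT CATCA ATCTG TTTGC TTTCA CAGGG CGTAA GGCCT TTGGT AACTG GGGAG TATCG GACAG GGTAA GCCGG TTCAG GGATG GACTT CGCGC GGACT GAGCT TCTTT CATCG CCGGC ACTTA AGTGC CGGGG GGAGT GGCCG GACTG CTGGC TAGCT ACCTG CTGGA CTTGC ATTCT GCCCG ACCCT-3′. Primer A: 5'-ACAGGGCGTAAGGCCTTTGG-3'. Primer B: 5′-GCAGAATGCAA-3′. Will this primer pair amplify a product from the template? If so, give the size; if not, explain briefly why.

Yes — a 158 bp product.

Primer A (ACAGGGCGTAAGGCCTTTGG) matches the top strand at positions 35–54; it acts as a forward primer.
Primer B's reverse complement is TTGCATTCTGC, matching the top strand at positions 182–192; it acts as a reverse primer.
The 3' ends face each other across positions 35–192, giving a 158 bp product.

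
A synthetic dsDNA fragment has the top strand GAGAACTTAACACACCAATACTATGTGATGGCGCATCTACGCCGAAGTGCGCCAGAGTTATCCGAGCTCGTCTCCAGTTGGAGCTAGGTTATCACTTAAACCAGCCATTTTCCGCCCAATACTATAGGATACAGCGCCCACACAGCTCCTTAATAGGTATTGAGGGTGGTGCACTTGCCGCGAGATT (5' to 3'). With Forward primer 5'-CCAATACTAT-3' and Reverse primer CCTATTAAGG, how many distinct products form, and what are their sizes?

The forward primer CCAATACTAT matches the top strand at positions 15–24, 116–125.
The reverse primer's reverse complement is CCTTAATAGG, matching at positions 148–157.
Each forward site pairs with the reverse site to give a product ending at position 157: sizes 143, 42 bp.

Two products: 143 bp, 42 bp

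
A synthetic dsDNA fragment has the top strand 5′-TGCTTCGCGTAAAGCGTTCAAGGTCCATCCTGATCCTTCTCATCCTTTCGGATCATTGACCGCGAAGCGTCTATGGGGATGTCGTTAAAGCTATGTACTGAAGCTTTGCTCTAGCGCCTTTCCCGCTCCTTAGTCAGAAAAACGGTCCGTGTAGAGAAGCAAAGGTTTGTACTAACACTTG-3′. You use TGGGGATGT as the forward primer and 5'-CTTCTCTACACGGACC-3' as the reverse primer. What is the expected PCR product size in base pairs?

Forward primer TGGGGATGT is found on the top strand at positions 74–82.
Reverse complement of the reverse primer: GGTCCGTGTAGAGAAG. This occurs on the top strand at positions 144–159.
Product length = (reverse-primer end) − (forward-primer start) + 1 = 159 − 74 + 1 = 86 bp.

86 bp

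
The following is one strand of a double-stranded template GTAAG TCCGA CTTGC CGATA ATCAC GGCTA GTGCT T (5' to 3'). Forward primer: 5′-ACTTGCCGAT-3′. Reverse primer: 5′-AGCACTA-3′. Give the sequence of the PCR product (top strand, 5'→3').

Scanning the template, ACTTGCCGAT occurs at positions 10–19; this primer anneals to the bottom strand there with its 3' end pointing downstream.
Taking the reverse complement of AGCACTA gives TAGTGCT, found at positions 29–35 on the template; the primer anneals here to the top strand with its 3' end pointing upstream.
The product is the template from position 10 through 35 (26 bp).

5'-ACTTGCCGATAATCACGGCTAGTGCT-3'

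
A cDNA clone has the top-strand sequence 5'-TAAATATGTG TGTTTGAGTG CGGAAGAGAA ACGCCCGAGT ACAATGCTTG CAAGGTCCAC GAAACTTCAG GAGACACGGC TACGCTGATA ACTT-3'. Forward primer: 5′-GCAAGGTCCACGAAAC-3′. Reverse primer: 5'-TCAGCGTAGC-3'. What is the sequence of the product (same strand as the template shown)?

5'-GCAAGGTCCACGAAACTTCAGGAGACACGGCTACGCTGA-3'

Scanning the template, GCAAGGTCCACGAAAC occurs at positions 50–65; this primer anneals to the bottom strand there with its 3' end pointing downstream.
The reverse primer's reverse complement is GCTACGCTGA, which matches the template at positions 79–88.
The product is the template from position 50 through 88 (39 bp).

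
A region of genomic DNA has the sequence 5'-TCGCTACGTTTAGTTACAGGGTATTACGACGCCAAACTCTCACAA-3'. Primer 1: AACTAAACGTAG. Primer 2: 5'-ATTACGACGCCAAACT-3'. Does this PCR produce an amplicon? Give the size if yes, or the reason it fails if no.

Primer 1 (AACTAAACGTAG) has reverse complement CTACGTTTAGTT, which matches the top strand at positions 4–15; primer 1 anneals to the top strand there with its 3' end pointing upstream toward position 4.
Primer 2 (ATTACGACGCCAAACT) matches the top strand directly at positions 23–38; it anneals to the bottom strand with its 3' end pointing downstream toward position 38.
The 3' ends diverge (primer 1 extends toward position 1, primer 2 toward position 45), so the primers never converge on a shared product.

No product — the primers' 3' ends point away from each other.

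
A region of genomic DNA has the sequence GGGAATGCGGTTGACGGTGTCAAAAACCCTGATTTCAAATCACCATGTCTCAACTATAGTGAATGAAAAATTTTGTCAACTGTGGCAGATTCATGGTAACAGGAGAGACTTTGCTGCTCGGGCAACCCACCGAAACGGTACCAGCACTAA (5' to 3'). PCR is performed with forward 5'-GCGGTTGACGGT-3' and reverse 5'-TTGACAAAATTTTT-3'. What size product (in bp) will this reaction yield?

73 bp

Scanning the template, GCGGTTGACGGT occurs at positions 7–18; this primer anneals to the bottom strand there with its 3' end pointing downstream.
Taking the reverse complement of TTGACAAAATTTTT gives AAAAATTTTGTCAA, found at positions 66–79 on the template; the primer anneals here to the top strand with its 3' end pointing upstream.
Product length = (reverse-primer end) − (forward-primer start) + 1 = 79 − 7 + 1 = 73 bp.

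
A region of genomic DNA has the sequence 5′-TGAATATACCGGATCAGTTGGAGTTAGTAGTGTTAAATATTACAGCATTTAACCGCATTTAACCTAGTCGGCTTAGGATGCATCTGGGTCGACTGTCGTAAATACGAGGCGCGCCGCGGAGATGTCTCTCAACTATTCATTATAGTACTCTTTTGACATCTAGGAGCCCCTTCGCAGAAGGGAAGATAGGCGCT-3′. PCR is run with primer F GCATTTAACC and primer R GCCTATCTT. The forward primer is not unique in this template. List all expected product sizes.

The forward primer GCATTTAACC matches the top strand at positions 45–54, 55–64.
The reverse primer's reverse complement is AAGATAGGC, matching at positions 183–191.
Each forward site pairs with the reverse site to give a product ending at position 191: sizes 147, 137 bp.

147 bp, 137 bp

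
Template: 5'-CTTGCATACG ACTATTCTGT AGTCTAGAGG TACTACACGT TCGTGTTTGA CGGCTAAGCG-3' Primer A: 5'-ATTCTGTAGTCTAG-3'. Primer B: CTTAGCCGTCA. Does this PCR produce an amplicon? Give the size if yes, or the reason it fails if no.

Primer A (ATTCTGTAGTCTAG) matches the top strand at positions 14–27; it acts as a forward primer.
Primer B's reverse complement is TGACGGCTAAG, matching the top strand at positions 48–58; it acts as a reverse primer.
The 3' ends face each other across positions 14–58, giving a 45 bp product.

Yes — a 45 bp product.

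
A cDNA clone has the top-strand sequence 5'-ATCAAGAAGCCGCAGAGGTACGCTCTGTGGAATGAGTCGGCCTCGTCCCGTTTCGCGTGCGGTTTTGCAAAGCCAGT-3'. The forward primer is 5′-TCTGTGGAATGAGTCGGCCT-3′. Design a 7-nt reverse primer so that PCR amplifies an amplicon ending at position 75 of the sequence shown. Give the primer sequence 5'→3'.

The forward primer binds at positions 24–43; the product's 3' end on the top strand is position 75.
The reverse primer anneals to the top strand over positions 69–75, i.e. to AAAGCCA.
Its sequence written 5'→3' is the reverse complement: TGGCTTT.

5'-TGGCTTT-3'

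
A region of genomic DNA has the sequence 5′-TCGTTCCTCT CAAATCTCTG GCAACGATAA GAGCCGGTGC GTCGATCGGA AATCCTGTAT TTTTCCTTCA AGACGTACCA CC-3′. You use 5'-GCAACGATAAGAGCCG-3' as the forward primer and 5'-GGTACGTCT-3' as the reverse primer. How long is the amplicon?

59 bp

The forward primer matches the template at positions 21–36.
Reverse complement of the reverse primer: AGACGTACC. This occurs on the top strand at positions 71–79.
The product runs from position 21 to position 79, so its length is 79 − 21 + 1 = 59 bp.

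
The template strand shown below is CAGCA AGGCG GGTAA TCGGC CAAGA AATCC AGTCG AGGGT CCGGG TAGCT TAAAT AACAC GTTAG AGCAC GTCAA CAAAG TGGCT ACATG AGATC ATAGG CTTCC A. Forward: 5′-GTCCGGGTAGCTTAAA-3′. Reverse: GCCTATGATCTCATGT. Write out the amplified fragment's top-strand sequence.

5'-GTCCGGGTAGCTTAAATAACACGTTAGAGCACGTCAACAAAGTGGCTACATGAGATCATAGGC-3'

Scanning the template, GTCCGGGTAGCTTAAA occurs at positions 39–54; this primer anneals to the bottom strand there with its 3' end pointing downstream.
Taking the reverse complement of GCCTATGATCTCATGT gives ACATGAGATCATAGGC, found at positions 86–101 on the template; the primer anneals here to the top strand with its 3' end pointing upstream.
The product is the template from position 39 through 101 (63 bp).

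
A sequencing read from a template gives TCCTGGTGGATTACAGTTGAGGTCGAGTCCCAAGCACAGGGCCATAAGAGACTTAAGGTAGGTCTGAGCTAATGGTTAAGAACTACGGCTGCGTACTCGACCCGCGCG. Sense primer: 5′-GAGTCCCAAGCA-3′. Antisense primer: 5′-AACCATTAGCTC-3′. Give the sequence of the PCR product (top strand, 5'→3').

The forward primer matches the template at positions 25–36.
The reverse primer's reverse complement is GAGCTAATGGTT, which matches the template at positions 66–77.
The product is the template from position 25 through 77 (53 bp).

5'-GAGTCCCAAGCACAGGGCCATAAGAGACTTAAGGTAGGTCTGAGCTAATGGTT-3'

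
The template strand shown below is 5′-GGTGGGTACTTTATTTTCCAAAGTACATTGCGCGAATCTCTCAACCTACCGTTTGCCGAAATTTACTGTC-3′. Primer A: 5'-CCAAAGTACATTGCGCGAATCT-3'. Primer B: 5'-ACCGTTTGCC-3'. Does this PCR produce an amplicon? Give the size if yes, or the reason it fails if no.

No product — both primers anneal to the same strand and extend in the same direction.

Primer A (CCAAAGTACATTGCGCGAATCT) matches the top strand at positions 18–39 (3' end points downstream).
Primer B (ACCGTTTGCC) also matches the top strand directly, at positions 48–57 — its reverse complement GGCAAACGGT is not present.
Both primers anneal to the bottom strand with 3' ends pointing the same way, so neither can prime synthesis back toward the other.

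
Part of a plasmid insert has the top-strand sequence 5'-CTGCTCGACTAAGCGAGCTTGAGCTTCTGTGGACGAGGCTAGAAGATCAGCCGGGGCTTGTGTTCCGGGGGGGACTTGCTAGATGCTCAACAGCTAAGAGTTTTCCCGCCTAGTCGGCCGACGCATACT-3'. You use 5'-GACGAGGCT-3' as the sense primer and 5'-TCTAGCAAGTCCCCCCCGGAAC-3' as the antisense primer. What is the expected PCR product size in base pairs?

Scanning the template, GACGAGGCT occurs at positions 32–40; this primer anneals to the bottom strand there with its 3' end pointing downstream.
The reverse primer's reverse complement is GTTCCGGGGGGGACTTGCTAGA, which matches the template at positions 62–83.
Amplicon spans positions 32–83: 52 bp.

52 bp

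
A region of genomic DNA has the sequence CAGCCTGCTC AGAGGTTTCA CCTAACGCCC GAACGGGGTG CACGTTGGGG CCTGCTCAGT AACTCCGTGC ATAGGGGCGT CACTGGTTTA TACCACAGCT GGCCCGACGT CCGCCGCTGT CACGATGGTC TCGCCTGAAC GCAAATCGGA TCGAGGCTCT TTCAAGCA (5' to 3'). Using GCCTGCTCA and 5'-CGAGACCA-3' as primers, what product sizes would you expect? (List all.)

131 bp, 84 bp

The forward primer GCCTGCTCA matches the top strand at positions 3–11, 50–58.
The reverse primer's reverse complement is TGGTCTCG, matching at positions 126–133.
Each forward site pairs with the reverse site to give a product ending at position 133: sizes 131, 84 bp.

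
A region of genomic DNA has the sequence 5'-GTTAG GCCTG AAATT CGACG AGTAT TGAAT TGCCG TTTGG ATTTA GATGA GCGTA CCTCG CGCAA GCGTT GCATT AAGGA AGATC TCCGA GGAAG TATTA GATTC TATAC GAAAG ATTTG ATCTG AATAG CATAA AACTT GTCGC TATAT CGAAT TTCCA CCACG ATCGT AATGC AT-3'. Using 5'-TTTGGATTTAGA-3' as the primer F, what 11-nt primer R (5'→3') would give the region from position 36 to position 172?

The product's 3' end on the top strand is position 172.
The reverse primer anneals to the top strand over positions 162–172, i.e. to CACGATCGTAA.
Its sequence written 5'→3' is the reverse complement: TTACGATCGTG.

5'-TTACGATCGTG-3'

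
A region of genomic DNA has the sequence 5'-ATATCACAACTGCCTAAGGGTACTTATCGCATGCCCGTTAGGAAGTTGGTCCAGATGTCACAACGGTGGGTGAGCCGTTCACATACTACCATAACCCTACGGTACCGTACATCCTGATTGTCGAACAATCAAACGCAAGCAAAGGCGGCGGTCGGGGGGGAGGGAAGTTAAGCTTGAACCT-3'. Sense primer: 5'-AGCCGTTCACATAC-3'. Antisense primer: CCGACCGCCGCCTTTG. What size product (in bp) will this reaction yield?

83 bp

The forward primer matches the template at positions 73–86.
Taking the reverse complement of CCGACCGCCGCCTTTG gives CAAAGGCGGCGGTCGG, found at positions 140–155 on the template; the primer anneals here to the top strand with its 3' end pointing upstream.
The product runs from position 73 to position 155, so its length is 155 − 73 + 1 = 83 bp.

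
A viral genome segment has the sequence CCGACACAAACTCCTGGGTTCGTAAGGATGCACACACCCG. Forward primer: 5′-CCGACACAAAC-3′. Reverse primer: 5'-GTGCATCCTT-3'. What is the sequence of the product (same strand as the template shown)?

The forward primer matches the template at positions 1–11.
Taking the reverse complement of GTGCATCCTT gives AAGGATGCAC, found at positions 24–33 on the template; the primer anneals here to the top strand with its 3' end pointing upstream.
The product is the template from position 1 through 33 (33 bp).

5'-CCGACACAAACTCCTGGGTTCGTAAGGATGCAC-3'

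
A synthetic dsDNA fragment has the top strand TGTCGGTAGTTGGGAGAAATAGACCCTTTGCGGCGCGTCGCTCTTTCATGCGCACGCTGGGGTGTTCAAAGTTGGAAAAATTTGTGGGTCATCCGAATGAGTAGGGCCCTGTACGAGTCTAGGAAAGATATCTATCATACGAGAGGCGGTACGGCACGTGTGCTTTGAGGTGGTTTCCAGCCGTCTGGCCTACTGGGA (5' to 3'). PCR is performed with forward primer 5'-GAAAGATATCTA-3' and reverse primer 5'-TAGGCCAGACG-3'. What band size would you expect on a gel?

Forward primer GAAAGATATCTA is found on the top strand at positions 123–134.
Reverse complement of the reverse primer: CGTCTGGCCTA. This occurs on the top strand at positions 182–192.
The product runs from position 123 to position 192, so its length is 192 − 123 + 1 = 70 bp.

70 bp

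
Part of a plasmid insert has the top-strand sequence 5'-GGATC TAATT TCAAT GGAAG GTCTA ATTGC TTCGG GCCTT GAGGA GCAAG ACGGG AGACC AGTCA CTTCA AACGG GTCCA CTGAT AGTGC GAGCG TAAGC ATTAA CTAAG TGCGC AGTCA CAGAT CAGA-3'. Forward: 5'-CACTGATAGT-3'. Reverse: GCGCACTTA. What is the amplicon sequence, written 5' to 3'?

5'-CACTGATAGTGCGAGCGTAAGCATTAACTAAGTGCGC-3'

Forward primer CACTGATAGT is found on the top strand at positions 79–88.
Reverse complement of the reverse primer: TAAGTGCGC. This occurs on the top strand at positions 107–115.
The product is the template from position 79 through 115 (37 bp).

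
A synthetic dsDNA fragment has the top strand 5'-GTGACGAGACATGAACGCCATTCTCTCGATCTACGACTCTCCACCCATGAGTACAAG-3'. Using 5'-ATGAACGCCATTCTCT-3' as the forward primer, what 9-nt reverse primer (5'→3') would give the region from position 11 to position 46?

5'-GGGTGGAGA-3'

The product's 3' end on the top strand is position 46.
The reverse primer anneals to the top strand over positions 38–46, i.e. to TCTCCACCC.
Its sequence written 5'→3' is the reverse complement: GGGTGGAGA.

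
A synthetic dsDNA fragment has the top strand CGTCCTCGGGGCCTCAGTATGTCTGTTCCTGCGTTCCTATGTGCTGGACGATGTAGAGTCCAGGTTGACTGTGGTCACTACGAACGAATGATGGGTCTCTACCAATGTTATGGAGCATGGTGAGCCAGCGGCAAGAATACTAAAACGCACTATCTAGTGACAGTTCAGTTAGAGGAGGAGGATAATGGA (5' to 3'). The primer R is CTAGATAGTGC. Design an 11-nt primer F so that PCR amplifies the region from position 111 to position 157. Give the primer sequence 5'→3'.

5'-TGGAGCATGGT-3'

The reverse primer's reverse complement GCACTATCTAG matches the template at positions 147–157; the product starts at position 111.
The forward primer is identical to the top strand over positions 111–121: TGGAGCATGGT.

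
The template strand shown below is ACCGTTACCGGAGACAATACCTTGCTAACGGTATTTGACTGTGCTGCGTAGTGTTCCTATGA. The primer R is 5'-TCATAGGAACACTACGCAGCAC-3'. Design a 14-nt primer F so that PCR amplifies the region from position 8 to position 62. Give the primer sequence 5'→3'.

The reverse primer's reverse complement GTGCTGCGTAGTGTTCCTATGA matches the template at positions 41–62; the product starts at position 8.
The forward primer is identical to the top strand over positions 8–21: CCGGAGACAATACC.

5'-CCGGAGACAATACC-3'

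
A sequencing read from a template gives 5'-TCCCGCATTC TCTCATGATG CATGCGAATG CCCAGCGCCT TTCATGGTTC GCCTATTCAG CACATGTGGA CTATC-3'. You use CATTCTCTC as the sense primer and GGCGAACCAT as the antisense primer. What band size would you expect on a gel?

The forward primer matches the template at positions 6–14.
Taking the reverse complement of GGCGAACCAT gives ATGGTTCGCC, found at positions 44–53 on the template; the primer anneals here to the top strand with its 3' end pointing upstream.
The product runs from position 6 to position 53, so its length is 53 − 6 + 1 = 48 bp.

48 bp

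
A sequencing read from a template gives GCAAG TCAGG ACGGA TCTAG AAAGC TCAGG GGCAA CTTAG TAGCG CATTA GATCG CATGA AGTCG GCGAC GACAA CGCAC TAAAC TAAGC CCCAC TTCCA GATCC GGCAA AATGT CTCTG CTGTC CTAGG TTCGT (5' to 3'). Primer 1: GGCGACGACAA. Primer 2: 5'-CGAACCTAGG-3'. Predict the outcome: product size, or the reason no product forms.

Primer 1 (GGCGACGACAA) matches the top strand at positions 65–75; it acts as a forward primer.
Primer 2's reverse complement is CCTAGGTTCG, matching the top strand at positions 125–134; it acts as a reverse primer.
The 3' ends face each other across positions 65–134, giving a 70 bp product.

Yes — a 70 bp product.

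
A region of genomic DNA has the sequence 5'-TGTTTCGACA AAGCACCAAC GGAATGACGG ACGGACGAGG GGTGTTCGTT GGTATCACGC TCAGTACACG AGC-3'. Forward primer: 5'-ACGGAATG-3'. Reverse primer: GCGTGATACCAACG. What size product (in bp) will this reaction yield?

42 bp

The forward primer matches the template at positions 19–26.
The reverse primer's reverse complement is CGTTGGTATCACGC, which matches the template at positions 47–60.
Amplicon spans positions 19–60: 42 bp.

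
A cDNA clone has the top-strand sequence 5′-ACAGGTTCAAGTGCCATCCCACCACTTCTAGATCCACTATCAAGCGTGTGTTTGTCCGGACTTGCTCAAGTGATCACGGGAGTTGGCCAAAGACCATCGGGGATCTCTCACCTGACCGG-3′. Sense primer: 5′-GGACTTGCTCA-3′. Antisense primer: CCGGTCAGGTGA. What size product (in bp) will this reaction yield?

62 bp

Forward primer GGACTTGCTCA is found on the top strand at positions 58–68.
Reverse complement of the reverse primer: TCACCTGACCGG. This occurs on the top strand at positions 108–119.
Product length = (reverse-primer end) − (forward-primer start) + 1 = 119 − 58 + 1 = 62 bp.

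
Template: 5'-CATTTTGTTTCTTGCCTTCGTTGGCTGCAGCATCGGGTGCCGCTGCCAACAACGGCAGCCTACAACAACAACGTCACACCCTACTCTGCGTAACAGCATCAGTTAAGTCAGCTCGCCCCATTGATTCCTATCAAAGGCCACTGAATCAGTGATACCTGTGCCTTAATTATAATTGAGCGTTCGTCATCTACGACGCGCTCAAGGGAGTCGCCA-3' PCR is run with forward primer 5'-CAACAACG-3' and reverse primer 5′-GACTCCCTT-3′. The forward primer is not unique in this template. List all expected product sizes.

The forward primer CAACAACG matches the top strand at positions 47–54, 66–73.
The reverse primer's reverse complement is AAGGGAGTC, matching at positions 201–209.
Each forward site pairs with the reverse site to give a product ending at position 209: sizes 163, 144 bp.

163 bp, 144 bp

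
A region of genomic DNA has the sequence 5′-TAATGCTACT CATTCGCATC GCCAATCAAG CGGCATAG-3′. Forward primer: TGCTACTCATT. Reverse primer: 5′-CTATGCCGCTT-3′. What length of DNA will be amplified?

35 bp

The forward primer matches the template at positions 4–14.
The reverse primer's reverse complement is AAGCGGCATAG, which matches the template at positions 28–38.
Amplicon spans positions 4–38: 35 bp.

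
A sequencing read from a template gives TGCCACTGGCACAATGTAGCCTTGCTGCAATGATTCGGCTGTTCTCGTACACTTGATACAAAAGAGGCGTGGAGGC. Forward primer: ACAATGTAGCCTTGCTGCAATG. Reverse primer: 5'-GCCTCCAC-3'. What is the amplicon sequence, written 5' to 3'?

Scanning the template, ACAATGTAGCCTTGCTGCAATG occurs at positions 11–32; this primer anneals to the bottom strand there with its 3' end pointing downstream.
Taking the reverse complement of GCCTCCAC gives GTGGAGGC, found at positions 69–76 on the template; the primer anneals here to the top strand with its 3' end pointing upstream.
The product is the template from position 11 through 76 (66 bp).

5'-ACAATGTAGCCTTGCTGCAATGATTCGGCTGTTCTCGTACACTTGATACAAAAGAGGCGTGGAGGC-3'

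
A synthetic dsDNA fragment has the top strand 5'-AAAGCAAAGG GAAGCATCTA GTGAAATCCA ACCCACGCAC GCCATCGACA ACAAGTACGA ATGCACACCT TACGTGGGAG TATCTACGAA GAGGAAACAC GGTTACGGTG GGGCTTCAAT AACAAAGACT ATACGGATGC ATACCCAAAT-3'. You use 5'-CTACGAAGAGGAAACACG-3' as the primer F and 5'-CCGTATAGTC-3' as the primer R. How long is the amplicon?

Scanning the template, CTACGAAGAGGAAACACG occurs at positions 84–101; this primer anneals to the bottom strand there with its 3' end pointing downstream.
The reverse primer's reverse complement is GACTATACGG, which matches the template at positions 127–136.
Product length = (reverse-primer end) − (forward-primer start) + 1 = 136 − 84 + 1 = 53 bp.

53 bp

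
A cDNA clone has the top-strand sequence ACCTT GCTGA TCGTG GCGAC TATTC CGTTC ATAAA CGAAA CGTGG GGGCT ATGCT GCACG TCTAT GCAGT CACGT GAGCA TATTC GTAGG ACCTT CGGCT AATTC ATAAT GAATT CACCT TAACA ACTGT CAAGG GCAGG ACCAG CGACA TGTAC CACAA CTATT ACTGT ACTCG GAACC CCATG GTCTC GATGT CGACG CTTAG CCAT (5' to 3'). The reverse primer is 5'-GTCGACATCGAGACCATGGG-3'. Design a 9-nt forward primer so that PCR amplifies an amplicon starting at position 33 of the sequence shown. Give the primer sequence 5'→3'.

The reverse primer's reverse complement CCCATGGTCTCGATGTCGAC matches the template at positions 180–199; the product starts at position 33.
The forward primer is identical to the top strand over positions 33–41: AAACGAAAC.

5'-AAACGAAAC-3'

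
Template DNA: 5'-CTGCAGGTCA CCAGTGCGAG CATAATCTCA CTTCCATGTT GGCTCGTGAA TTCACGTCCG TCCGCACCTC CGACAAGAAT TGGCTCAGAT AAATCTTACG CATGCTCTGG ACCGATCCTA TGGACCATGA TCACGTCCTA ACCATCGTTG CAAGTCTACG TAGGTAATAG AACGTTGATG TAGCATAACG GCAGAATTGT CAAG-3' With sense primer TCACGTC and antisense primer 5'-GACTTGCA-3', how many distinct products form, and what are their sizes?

The forward primer TCACGTC matches the top strand at positions 52–58, 131–137.
The reverse primer's reverse complement is TGCAAGTC, matching at positions 149–156.
Each forward site pairs with the reverse site to give a product ending at position 156: sizes 105, 26 bp.

Two products: 105 bp, 26 bp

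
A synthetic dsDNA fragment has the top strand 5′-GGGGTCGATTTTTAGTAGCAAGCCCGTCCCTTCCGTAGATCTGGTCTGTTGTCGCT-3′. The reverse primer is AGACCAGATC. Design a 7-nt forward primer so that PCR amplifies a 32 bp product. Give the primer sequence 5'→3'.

The reverse primer's reverse complement GATCTGGTCT matches the template at positions 38–47, so the product ends at position 47.
A 32 bp product then starts at position 47 − 32 + 1 = 16.
The forward primer is identical to the top strand there: TAGCAAG.

5'-TAGCAAG-3'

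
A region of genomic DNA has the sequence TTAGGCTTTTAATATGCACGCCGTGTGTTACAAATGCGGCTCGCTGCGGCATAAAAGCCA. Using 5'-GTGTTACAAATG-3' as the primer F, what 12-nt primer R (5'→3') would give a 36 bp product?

5'-TGGCTTTTATGC-3'

The forward primer binds at positions 25–36, so a 36 bp product ends at position 25 + 36 − 1 = 60.
The reverse primer anneals to the top strand over positions 49–60, i.e. to GCATAAAAGCCA.
Its sequence written 5'→3' is the reverse complement: TGGCTTTTATGC.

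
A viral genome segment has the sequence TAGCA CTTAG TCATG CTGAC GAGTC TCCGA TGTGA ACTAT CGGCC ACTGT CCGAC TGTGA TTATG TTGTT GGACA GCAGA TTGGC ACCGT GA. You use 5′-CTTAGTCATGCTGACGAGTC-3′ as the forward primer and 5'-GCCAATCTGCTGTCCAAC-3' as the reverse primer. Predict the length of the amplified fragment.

80 bp

Forward primer CTTAGTCATGCTGACGAGTC is found on the top strand at positions 6–25.
The reverse primer's reverse complement is GTTGGACAGCAGATTGGC, which matches the template at positions 68–85.
Product length = (reverse-primer end) − (forward-primer start) + 1 = 85 − 6 + 1 = 80 bp.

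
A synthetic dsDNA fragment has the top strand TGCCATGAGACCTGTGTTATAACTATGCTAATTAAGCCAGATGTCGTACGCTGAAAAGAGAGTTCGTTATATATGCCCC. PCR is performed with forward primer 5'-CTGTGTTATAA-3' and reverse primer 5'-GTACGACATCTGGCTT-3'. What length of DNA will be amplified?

Forward primer CTGTGTTATAA is found on the top strand at positions 12–22.
Taking the reverse complement of GTACGACATCTGGCTT gives AAGCCAGATGTCGTAC, found at positions 34–49 on the template; the primer anneals here to the top strand with its 3' end pointing upstream.
Product length = (reverse-primer end) − (forward-primer start) + 1 = 49 − 12 + 1 = 38 bp.

38 bp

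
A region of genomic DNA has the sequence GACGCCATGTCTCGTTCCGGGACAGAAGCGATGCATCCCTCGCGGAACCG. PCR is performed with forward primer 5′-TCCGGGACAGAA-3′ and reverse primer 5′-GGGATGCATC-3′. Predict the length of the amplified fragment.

24 bp

Scanning the template, TCCGGGACAGAA occurs at positions 16–27; this primer anneals to the bottom strand there with its 3' end pointing downstream.
Taking the reverse complement of GGGATGCATC gives GATGCATCCC, found at positions 30–39 on the template; the primer anneals here to the top strand with its 3' end pointing upstream.
Product length = (reverse-primer end) − (forward-primer start) + 1 = 39 − 16 + 1 = 24 bp.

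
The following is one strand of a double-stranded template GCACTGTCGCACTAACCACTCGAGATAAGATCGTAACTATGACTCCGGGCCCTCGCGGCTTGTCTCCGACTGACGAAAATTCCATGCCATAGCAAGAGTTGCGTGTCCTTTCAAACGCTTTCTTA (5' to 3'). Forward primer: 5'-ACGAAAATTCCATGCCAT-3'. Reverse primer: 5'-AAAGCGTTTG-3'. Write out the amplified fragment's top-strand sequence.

5'-ACGAAAATTCCATGCCATAGCAAGAGTTGCGTGTCCTTTCAAACGCTTT-3'

Forward primer ACGAAAATTCCATGCCAT is found on the top strand at positions 73–90.
The reverse primer's reverse complement is CAAACGCTTT, which matches the template at positions 112–121.
The product is the template from position 73 through 121 (49 bp).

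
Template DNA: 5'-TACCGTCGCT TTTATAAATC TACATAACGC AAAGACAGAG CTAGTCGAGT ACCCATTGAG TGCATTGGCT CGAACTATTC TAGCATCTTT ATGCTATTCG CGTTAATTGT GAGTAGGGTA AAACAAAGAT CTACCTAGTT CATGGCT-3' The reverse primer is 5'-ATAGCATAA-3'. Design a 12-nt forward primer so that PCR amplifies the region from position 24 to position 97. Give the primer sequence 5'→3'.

5'-ATAACGCAAAGA-3'

The reverse primer's reverse complement TTATGCTAT matches the template at positions 89–97; the product starts at position 24.
The forward primer is identical to the top strand over positions 24–35: ATAACGCAAAGA.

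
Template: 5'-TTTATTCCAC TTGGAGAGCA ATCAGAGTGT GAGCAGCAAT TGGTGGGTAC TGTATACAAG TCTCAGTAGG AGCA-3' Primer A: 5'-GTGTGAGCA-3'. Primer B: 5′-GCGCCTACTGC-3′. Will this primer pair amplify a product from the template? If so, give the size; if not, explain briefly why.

Primer B (GCGCCTACTGC) does not match the top strand, and its reverse complement GCAGTAGGCGC does not match either.
With no annealing site for primer B, no amplification occurs.

No product — primer B has no binding site in the template.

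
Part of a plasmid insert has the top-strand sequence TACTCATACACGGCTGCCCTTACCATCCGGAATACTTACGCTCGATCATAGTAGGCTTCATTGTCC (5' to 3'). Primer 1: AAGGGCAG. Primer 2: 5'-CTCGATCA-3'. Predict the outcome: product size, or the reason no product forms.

No product — the primers' 3' ends point away from each other.

Primer 1 (AAGGGCAG) has reverse complement CTGCCCTT, which matches the top strand at positions 14–21; primer 1 anneals to the top strand there with its 3' end pointing upstream toward position 14.
Primer 2 (CTCGATCA) matches the top strand directly at positions 41–48; it anneals to the bottom strand with its 3' end pointing downstream toward position 48.
The 3' ends diverge (primer 1 extends toward position 1, primer 2 toward position 66), so the primers never converge on a shared product.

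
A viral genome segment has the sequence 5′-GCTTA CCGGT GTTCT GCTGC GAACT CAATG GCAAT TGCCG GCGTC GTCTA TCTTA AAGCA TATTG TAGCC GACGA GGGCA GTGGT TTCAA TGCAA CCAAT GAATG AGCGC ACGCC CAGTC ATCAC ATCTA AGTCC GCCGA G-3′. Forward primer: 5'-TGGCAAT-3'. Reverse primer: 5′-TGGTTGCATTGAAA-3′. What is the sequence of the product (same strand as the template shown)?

The forward primer matches the template at positions 29–35.
Taking the reverse complement of TGGTTGCATTGAAA gives TTTCAATGCAACCA, found at positions 85–98 on the template; the primer anneals here to the top strand with its 3' end pointing upstream.
The product is the template from position 29 through 98 (70 bp).

5'-TGGCAATTGCCGGCGTCGTCTATCTTAAAGCATATTGTAGCCGACGAGGGCAGTGGTTTCAATGCAACCA-3'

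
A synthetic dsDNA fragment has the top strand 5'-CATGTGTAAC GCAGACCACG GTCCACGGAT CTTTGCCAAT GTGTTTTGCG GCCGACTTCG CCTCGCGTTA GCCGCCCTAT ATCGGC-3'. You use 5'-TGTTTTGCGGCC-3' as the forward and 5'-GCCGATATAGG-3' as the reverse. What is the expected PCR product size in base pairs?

45 bp

The forward primer matches the template at positions 42–53.
Taking the reverse complement of GCCGATATAGG gives CCTATATCGGC, found at positions 76–86 on the template; the primer anneals here to the top strand with its 3' end pointing upstream.
Amplicon spans positions 42–86: 45 bp.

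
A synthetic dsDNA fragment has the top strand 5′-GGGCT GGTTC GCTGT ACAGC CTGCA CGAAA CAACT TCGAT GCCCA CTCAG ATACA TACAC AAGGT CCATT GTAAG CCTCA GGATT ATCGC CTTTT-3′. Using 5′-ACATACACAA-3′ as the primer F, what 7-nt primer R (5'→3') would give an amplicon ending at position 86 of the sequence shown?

5'-TAATCCT-3'

The forward primer binds at positions 53–62; the product's 3' end on the top strand is position 86.
The reverse primer anneals to the top strand over positions 80–86, i.e. to AGGATTA.
Its sequence written 5'→3' is the reverse complement: TAATCCT.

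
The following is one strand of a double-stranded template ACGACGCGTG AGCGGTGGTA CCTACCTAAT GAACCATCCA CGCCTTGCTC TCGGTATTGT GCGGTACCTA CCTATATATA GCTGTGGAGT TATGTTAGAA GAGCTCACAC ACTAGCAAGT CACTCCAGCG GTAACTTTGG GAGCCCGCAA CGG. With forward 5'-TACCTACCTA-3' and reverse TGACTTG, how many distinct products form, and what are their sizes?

The forward primer TACCTACCTA matches the top strand at positions 19–28, 65–74.
The reverse primer's reverse complement is CAAGTCA, matching at positions 116–122.
Each forward site pairs with the reverse site to give a product ending at position 122: sizes 104, 58 bp.

Two products: 104 bp, 58 bp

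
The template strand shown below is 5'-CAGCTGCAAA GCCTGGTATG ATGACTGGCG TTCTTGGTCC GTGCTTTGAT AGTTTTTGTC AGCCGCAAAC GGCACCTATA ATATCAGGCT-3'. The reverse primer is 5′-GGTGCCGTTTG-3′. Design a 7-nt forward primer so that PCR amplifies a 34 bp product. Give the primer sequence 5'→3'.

The reverse primer's reverse complement CAAACGGCACC matches the template at positions 66–76, so the product ends at position 76.
A 34 bp product then starts at position 76 − 34 + 1 = 43.
The forward primer is identical to the top strand there: GCTTTGA.

5'-GCTTTGA-3'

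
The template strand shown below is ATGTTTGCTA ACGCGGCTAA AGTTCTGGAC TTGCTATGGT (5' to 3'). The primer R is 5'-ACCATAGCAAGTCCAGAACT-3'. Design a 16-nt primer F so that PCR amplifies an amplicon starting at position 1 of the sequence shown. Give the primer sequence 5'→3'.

The reverse primer's reverse complement AGTTCTGGACTTGCTATGGT matches the template at positions 21–40; the product starts at position 1.
The forward primer is identical to the top strand over positions 1–16: ATGTTTGCTAACGCGG.

5'-ATGTTTGCTAACGCGG-3'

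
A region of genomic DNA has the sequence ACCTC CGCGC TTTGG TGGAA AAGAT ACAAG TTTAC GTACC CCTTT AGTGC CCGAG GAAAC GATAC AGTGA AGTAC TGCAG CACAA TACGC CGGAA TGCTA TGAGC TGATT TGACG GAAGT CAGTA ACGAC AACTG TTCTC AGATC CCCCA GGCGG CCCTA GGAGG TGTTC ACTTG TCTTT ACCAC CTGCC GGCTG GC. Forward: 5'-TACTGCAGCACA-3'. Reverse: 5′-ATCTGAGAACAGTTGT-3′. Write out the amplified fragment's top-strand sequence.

The forward primer matches the template at positions 73–84.
Reverse complement of the reverse primer: ACAACTGTTCTCAGAT. This occurs on the top strand at positions 129–144.
The product is the template from position 73 through 144 (72 bp).

5'-TACTGCAGCACAATACGCCGGAATGCTATGAGCTGATTTGACGGAAGTCAGTAACGACAACTGTTCTCAGAT-3'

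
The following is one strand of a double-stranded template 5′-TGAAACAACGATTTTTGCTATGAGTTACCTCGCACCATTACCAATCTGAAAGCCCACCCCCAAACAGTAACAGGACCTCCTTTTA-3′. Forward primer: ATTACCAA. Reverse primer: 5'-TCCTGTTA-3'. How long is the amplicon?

Forward primer ATTACCAA is found on the top strand at positions 37–44.
The reverse primer's reverse complement is TAACAGGA, which matches the template at positions 68–75.
The product runs from position 37 to position 75, so its length is 75 − 37 + 1 = 39 bp.

39 bp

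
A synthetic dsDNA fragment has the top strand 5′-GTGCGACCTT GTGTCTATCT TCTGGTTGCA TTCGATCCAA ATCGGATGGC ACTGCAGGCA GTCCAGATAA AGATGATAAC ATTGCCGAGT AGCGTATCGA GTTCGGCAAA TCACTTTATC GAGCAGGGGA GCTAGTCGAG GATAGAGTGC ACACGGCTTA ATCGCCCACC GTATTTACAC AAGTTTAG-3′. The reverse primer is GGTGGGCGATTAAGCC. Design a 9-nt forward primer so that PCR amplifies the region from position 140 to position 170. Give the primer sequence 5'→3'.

5'-GGATAGAGT-3'

The reverse primer's reverse complement GGCTTAATCGCCCACC matches the template at positions 155–170; the product starts at position 140.
The forward primer is identical to the top strand over positions 140–148: GGATAGAGT.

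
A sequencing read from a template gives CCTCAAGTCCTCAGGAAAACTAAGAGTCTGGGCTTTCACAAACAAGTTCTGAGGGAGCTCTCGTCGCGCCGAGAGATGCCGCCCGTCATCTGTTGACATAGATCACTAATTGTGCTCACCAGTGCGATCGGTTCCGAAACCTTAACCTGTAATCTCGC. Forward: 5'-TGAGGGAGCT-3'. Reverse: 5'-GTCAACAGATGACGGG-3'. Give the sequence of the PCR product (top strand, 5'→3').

5'-TGAGGGAGCTCTCGTCGCGCCGAGAGATGCCGCCCGTCATCTGTTGAC-3'

The forward primer matches the template at positions 50–59.
The reverse primer's reverse complement is CCCGTCATCTGTTGAC, which matches the template at positions 82–97.
The product is the template from position 50 through 97 (48 bp).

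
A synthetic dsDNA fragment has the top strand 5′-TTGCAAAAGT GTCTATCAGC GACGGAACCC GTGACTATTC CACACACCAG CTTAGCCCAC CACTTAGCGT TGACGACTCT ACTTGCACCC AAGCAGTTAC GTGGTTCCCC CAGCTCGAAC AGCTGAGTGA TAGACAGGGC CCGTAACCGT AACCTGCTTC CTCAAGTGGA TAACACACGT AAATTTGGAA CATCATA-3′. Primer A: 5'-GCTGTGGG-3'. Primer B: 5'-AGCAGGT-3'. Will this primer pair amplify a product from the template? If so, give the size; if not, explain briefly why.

Primer A (GCTGTGGG) does not match the top strand, and its reverse complement CCCACAGC does not match either.
With no annealing site for primer A, no amplification occurs.

No product — primer A has no binding site in the template.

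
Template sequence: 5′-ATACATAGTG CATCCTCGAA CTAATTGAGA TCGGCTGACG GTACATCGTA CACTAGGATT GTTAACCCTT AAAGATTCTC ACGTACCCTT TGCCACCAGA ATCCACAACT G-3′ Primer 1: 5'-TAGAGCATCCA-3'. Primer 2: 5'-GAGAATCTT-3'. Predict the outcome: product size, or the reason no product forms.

Primer 1 (TAGAGCATCCA) does not match the top strand, and its reverse complement TGGATGCTCTA does not match either.
With no annealing site for primer 1, no amplification occurs.

No product — primer 1 has no binding site in the template.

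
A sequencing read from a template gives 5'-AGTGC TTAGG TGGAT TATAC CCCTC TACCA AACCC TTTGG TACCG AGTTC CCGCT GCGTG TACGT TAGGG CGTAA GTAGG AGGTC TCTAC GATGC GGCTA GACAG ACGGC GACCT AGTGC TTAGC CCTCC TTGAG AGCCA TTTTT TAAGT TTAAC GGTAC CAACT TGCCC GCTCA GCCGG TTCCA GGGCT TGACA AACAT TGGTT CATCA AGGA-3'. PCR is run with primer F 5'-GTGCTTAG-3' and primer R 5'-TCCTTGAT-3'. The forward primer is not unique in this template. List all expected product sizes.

213 bp, 98 bp

The forward primer GTGCTTAG matches the top strand at positions 2–9, 117–124.
The reverse primer's reverse complement is ATCAAGGA, matching at positions 207–214.
Each forward site pairs with the reverse site to give a product ending at position 214: sizes 213, 98 bp.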